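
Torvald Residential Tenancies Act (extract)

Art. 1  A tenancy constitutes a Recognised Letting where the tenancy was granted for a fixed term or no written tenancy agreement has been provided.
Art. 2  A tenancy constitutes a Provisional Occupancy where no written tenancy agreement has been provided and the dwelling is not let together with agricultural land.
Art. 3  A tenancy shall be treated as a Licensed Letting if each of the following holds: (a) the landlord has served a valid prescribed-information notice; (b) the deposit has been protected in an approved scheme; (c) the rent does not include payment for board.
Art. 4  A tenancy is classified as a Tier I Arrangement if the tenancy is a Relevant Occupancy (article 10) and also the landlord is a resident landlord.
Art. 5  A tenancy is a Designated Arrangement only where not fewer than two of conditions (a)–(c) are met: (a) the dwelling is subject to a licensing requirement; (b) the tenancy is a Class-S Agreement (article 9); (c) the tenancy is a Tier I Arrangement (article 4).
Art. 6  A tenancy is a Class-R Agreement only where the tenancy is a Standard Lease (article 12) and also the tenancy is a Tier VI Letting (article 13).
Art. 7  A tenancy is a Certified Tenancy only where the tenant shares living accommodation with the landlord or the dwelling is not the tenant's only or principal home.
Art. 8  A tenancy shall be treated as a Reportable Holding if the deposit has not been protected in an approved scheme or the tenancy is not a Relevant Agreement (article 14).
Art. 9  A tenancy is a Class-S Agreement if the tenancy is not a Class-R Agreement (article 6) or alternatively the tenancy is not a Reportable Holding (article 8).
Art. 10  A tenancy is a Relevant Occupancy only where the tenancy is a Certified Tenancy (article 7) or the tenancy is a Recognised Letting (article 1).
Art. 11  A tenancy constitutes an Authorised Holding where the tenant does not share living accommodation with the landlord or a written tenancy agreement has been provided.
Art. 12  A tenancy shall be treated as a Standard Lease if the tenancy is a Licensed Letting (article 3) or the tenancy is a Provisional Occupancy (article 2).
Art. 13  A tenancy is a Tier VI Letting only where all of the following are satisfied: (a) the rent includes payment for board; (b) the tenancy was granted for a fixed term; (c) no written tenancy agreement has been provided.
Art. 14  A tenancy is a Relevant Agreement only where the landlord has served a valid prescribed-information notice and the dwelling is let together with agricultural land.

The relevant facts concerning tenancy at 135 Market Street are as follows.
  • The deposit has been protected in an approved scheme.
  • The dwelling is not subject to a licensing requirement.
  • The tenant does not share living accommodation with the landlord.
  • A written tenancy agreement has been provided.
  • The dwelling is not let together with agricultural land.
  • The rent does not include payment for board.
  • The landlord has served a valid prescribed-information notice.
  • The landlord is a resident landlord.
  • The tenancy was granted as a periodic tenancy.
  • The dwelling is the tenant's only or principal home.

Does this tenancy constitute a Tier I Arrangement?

No

article 7 — Certified Tenancy: [the tenant shares living accommodation with the landlord? no] OR [the dwelling is not the tenant's only or principal home? no] → not satisfied.
article 1 — Recognised Letting: [the tenancy was granted for a fixed term? no] OR [no written tenancy agreement has been provided? no] → not satisfied.
article 10 — Relevant Occupancy: [Certified Tenancy (article 7)? no] OR [Recognised Letting (article 1)? no] → not satisfied.
article 4 — Tier I Arrangement: [Relevant Occupancy (article 10)? no] AND [the landlord is a resident landlord? yes] → not satisfied.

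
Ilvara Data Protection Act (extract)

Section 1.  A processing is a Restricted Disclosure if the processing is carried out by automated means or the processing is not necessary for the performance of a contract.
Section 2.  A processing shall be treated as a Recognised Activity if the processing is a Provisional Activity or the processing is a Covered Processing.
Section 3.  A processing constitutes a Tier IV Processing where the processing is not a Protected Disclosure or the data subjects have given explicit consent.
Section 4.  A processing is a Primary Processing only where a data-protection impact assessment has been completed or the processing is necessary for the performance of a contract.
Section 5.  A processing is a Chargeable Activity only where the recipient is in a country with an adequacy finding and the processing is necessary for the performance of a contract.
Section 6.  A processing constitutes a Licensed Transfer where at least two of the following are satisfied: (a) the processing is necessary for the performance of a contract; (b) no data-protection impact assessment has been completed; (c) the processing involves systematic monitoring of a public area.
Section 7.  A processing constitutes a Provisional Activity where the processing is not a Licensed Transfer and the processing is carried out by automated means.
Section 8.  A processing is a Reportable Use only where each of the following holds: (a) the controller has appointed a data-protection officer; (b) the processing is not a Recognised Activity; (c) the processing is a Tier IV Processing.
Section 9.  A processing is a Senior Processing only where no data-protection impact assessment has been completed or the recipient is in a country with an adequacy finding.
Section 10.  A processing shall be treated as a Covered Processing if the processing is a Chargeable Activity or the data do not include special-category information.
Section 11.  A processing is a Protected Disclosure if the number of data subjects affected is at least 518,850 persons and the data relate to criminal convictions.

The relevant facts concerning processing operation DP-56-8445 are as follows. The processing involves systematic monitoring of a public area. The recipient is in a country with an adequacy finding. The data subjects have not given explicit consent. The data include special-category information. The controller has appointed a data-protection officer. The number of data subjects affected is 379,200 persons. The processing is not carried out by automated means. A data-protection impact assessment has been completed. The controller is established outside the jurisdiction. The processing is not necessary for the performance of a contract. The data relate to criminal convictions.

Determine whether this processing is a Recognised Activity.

Under section 6: the processing is necessary for the performance of a contract? no; no data-protection impact assessment has been completed? no; the processing involves systematic monitoring of a public area? yes — 1 of 3 hold (need ≥2) → not satisfied.
Under section 7: not a Licensed Transfer (section 6)? yes; and the processing is carried out by automated means? no. So the processing is not a Provisional Activity.
Under section 5: the recipient is in a country with an adequacy finding? yes; and the processing is necessary for the performance of a contract? no. So the processing is not a Chargeable Activity.
Under section 10: Chargeable Activity (section 5)? no; or the data do not include special-category information? no. So the processing is not a Covered Processing.
Under section 2: Provisional Activity (section 7)? no; or Covered Processing (section 10)? no. So the processing is not a Recognised Activity.

No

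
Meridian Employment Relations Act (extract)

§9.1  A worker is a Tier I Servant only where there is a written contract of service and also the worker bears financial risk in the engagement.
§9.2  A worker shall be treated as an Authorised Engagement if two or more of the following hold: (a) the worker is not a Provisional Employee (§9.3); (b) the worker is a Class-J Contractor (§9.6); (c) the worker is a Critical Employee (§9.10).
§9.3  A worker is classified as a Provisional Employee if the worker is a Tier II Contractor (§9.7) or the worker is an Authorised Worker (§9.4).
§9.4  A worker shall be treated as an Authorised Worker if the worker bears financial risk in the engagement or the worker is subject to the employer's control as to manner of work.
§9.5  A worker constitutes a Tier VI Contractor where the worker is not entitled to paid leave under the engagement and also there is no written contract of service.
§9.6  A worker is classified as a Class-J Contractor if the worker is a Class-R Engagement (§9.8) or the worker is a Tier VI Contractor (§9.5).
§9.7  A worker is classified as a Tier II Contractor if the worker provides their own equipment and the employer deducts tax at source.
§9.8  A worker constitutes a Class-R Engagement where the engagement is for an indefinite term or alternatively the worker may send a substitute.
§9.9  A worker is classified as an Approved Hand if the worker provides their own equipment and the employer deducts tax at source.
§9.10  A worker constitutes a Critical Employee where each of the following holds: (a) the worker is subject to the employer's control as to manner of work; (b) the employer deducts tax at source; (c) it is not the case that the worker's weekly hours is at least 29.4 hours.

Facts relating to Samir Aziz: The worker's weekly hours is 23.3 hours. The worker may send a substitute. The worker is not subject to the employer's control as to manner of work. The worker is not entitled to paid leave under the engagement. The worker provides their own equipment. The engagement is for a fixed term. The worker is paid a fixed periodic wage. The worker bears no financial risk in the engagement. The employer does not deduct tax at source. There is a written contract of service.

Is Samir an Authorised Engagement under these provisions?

Yes

Under §9.7: the worker provides their own equipment? yes; and the employer deducts tax at source? no. So the worker is not a Tier II Contractor.
Under §9.4: the worker bears financial risk in the engagement? no; or the worker is subject to the employer's control as to manner of work? no. So the worker is not an Authorised Worker.
Under §9.3: Tier II Contractor (§9.7)? no; or Authorised Worker (§9.4)? no. So the worker is not a Provisional Employee.
Under §9.8: the engagement is for an indefinite term? no; or the worker may send a substitute? yes. So the worker is a Class-R Engagement.
Under §9.5: the worker is not entitled to paid leave under the engagement? yes; and there is no written contract of service? no. So the worker is not a Tier VI Contractor.
Under §9.6: Class-R Engagement (§9.8)? yes; or Tier VI Contractor (§9.5)? no. So the worker is a Class-J Contractor.
Under §9.10: the worker is subject to the employer's control as to manner of work? no; and the employer deducts tax at source? no; and worker's weekly hours: 23.3 hours ≥ 29.4 hours? no, so negated condition yes. So the worker is not a Critical Employee.
Under §9.2: not a Provisional Employee (§9.3)? yes; Class-J Contractor (§9.6)? yes; Critical Employee (§9.10)? no — 2 of 3 hold (need ≥2) → satisfied.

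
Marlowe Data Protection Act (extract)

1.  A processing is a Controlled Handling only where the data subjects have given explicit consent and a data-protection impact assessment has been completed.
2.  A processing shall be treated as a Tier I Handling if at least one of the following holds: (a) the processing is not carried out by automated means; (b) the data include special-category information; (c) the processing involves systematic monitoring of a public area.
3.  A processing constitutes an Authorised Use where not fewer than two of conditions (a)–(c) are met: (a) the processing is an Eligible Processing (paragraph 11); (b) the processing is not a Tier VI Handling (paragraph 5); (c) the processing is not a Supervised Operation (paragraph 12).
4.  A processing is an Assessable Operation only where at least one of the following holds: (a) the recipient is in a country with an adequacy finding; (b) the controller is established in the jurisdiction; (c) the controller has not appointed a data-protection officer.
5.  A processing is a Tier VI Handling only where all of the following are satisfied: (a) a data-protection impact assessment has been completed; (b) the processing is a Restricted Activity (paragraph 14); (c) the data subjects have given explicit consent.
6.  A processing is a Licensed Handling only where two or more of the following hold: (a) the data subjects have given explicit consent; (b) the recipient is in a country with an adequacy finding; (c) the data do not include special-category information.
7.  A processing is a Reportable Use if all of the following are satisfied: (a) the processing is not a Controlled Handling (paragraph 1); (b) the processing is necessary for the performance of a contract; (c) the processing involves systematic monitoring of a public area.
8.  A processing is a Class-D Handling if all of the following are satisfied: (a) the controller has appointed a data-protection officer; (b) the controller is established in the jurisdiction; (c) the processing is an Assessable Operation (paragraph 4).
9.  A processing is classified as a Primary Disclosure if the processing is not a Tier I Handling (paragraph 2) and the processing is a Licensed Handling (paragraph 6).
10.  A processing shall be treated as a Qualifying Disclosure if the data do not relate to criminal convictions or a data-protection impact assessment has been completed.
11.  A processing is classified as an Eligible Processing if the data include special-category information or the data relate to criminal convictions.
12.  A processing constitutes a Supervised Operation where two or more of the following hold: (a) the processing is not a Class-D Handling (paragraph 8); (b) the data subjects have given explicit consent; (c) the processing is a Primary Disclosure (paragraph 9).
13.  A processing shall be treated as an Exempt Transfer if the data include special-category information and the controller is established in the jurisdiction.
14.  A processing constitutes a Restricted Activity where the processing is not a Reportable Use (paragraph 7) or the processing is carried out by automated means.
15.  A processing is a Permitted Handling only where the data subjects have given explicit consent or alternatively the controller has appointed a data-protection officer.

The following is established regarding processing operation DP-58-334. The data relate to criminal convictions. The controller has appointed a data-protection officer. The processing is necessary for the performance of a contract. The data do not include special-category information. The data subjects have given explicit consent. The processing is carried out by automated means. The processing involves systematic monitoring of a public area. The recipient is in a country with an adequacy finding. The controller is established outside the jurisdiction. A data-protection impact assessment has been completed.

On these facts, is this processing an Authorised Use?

paragraph 11 — Eligible Processing: [the data include special-category information? no] OR [the data relate to criminal convictions? yes] → satisfied.
paragraph 1 — Controlled Handling: [the data subjects have given explicit consent? yes] AND [a data-protection impact assessment has been completed? yes] → satisfied.
paragraph 7 — Reportable Use: [not a Controlled Handling (paragraph 1)? no] AND [the processing is necessary for the performance of a contract? yes] AND [the processing involves systematic monitoring of a public area? yes] → not satisfied.
paragraph 14 — Restricted Activity: [not a Reportable Use (paragraph 7)? yes] OR [the processing is carried out by automated means? yes] → satisfied.
paragraph 5 — Tier VI Handling: [a data-protection impact assessment has been completed? yes] AND [Restricted Activity (paragraph 14)? yes] AND [the data subjects have given explicit consent? yes] → satisfied.
paragraph 4 — Assessable Operation: [the recipient is in a country with an adequacy finding? yes] OR [the controller is established in the jurisdiction? no] OR [the controller has not appointed a data-protection officer? no] → satisfied.
paragraph 8 — Class-D Handling: [the controller has appointed a data-protection officer? yes] AND [the controller is established in the jurisdiction? no] AND [Assessable Operation (paragraph 4)? yes] → not satisfied.
paragraph 2 — Tier I Handling: [the processing is not carried out by automated means? no] OR [the data include special-category information? no] OR [the processing involves systematic monitoring of a public area? yes] → satisfied.
paragraph 6 — Licensed Handling: the data subjects have given explicit consent? yes; the recipient is in a country with an adequacy finding? yes; the data do not include special-category information? yes — 3 of 3 hold (need ≥2) → satisfied.
paragraph 9 — Primary Disclosure: [not a Tier I Handling (paragraph 2)? no] AND [Licensed Handling (paragraph 6)? yes] → not satisfied.
paragraph 12 — Supervised Operation: not a Class-D Handling (paragraph 8)? yes; the data subjects have given explicit consent? yes; Primary Disclosure (paragraph 9)? no — 2 of 3 hold (need ≥2) → satisfied.
paragraph 3 — Authorised Use: Eligible Processing (paragraph 11)? yes; not a Tier VI Handling (paragraph 5)? no; not a Supervised Operation (paragraph 12)? no — 1 of 3 hold (need ≥2) → not satisfied.

No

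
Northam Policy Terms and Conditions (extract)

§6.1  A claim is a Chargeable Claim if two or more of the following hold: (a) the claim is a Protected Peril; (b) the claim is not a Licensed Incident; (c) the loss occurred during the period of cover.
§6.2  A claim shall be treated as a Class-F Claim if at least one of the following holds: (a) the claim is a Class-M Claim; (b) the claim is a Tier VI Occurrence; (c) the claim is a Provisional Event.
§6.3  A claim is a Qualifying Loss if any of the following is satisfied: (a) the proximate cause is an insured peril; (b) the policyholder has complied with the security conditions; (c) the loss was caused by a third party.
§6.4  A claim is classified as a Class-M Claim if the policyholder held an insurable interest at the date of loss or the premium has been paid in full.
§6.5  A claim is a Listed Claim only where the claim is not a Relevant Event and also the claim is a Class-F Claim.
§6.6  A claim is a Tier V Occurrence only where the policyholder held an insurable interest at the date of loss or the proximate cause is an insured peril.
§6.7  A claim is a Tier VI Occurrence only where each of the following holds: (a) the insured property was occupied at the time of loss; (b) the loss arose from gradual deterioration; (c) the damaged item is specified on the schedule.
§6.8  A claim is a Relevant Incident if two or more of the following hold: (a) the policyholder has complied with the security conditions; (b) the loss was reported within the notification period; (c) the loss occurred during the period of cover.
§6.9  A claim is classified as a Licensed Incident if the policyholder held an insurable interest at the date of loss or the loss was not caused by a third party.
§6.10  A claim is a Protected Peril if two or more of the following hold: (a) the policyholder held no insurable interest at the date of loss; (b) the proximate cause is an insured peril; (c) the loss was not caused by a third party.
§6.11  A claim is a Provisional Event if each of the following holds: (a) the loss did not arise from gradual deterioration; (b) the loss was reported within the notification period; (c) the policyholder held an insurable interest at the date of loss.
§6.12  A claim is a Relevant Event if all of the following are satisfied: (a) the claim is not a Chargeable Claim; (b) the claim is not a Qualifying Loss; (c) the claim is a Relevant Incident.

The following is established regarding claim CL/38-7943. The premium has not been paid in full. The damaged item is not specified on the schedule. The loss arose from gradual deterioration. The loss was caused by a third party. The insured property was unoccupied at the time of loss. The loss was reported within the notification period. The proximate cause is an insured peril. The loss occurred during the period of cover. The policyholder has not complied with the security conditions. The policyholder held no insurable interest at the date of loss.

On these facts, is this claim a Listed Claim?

No

§6.10 — Protected Peril: the policyholder held no insurable interest at the date of loss? yes; the proximate cause is an insured peril? yes; the loss was not caused by a third party? no — 2 of 3 hold (need ≥2) → satisfied.
§6.9 — Licensed Incident: [the policyholder held an insurable interest at the date of loss? no] OR [the loss was not caused by a third party? no] → not satisfied.
§6.1 — Chargeable Claim: Protected Peril (§6.10)? yes; not a Licensed Incident (§6.9)? yes; the loss occurred during the period of cover? yes — 3 of 3 hold (need ≥2) → satisfied.
§6.3 — Qualifying Loss: [the proximate cause is an insured peril? yes] OR [the policyholder has complied with the security conditions? no] OR [the loss was caused by a third party? yes] → satisfied.
§6.8 — Relevant Incident: the policyholder has complied with the security conditions? no; the loss was reported within the notification period? yes; the loss occurred during the period of cover? yes — 2 of 3 hold (need ≥2) → satisfied.
§6.12 — Relevant Event: [not a Chargeable Claim (§6.1)? no] AND [not a Qualifying Loss (§6.3)? no] AND [Relevant Incident (§6.8)? yes] → not satisfied.
§6.4 — Class-M Claim: [the policyholder held an insurable interest at the date of loss? no] OR [the premium has been paid in full? no] → not satisfied.
§6.7 — Tier VI Occurrence: [the insured property was occupied at the time of loss? no] AND [the loss arose from gradual deterioration? yes] AND [the damaged item is specified on the schedule? no] → not satisfied.
§6.11 — Provisional Event: [the loss did not arise from gradual deterioration? no] AND [the loss was reported within the notification period? yes] AND [the policyholder held an insurable interest at the date of loss? no] → not satisfied.
§6.2 — Class-F Claim: [Class-M Claim (§6.4)? no] OR [Tier VI Occurrence (§6.7)? no] OR [Provisional Event (§6.11)? no] → not satisfied.
§6.5 — Listed Claim: [not a Relevant Event (§6.12)? yes] AND [Class-F Claim (§6.2)? no] → not satisfied.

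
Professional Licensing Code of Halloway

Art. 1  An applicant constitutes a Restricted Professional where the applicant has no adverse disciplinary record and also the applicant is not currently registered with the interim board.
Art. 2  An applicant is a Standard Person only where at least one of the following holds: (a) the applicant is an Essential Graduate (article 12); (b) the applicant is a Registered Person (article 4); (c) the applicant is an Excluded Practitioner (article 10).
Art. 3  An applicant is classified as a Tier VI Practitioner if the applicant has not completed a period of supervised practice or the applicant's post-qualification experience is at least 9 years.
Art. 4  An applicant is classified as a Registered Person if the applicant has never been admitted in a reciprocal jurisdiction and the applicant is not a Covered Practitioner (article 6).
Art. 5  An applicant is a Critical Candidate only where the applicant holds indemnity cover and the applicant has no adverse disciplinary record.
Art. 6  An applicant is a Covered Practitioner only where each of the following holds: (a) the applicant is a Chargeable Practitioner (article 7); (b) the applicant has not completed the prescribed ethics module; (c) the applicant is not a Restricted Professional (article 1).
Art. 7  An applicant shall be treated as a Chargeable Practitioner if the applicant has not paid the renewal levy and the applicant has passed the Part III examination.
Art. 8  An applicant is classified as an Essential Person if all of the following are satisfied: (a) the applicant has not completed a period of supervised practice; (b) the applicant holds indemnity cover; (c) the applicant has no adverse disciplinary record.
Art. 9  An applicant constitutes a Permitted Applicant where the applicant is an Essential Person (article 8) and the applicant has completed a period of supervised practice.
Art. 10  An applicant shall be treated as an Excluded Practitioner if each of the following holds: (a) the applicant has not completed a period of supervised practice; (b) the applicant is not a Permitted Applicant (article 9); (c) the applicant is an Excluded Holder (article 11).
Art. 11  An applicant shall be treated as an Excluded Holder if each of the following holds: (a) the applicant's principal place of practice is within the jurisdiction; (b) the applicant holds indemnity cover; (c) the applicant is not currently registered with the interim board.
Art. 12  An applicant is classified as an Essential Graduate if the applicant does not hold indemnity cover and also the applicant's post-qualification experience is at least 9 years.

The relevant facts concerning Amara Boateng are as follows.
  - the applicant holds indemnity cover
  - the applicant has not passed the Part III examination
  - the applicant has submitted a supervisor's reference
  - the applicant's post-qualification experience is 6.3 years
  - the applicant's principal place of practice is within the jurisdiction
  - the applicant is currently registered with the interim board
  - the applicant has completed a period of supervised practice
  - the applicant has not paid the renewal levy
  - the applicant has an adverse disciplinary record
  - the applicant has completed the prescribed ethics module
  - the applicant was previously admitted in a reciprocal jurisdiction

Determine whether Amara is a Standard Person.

No

Under article 12: the applicant does not hold indemnity cover? no; and applicant's post-qualification experience: 6.3 years ≥ 9 years? no. So the applicant is not an Essential Graduate.
Under article 7: the applicant has not paid the renewal levy? yes; and the applicant has passed the Part III examination? no. So the applicant is not a Chargeable Practitioner.
Under article 1: the applicant has no adverse disciplinary record? no; and the applicant is not currently registered with the interim board? no. So the applicant is not a Restricted Professional.
Under article 6: Chargeable Practitioner (article 7)? no; and the applicant has not completed the prescribed ethics module? no; and not a Restricted Professional (article 1)? yes. So the applicant is not a Covered Practitioner.
Under article 4: the applicant has never been admitted in a reciprocal jurisdiction? no; and not a Covered Practitioner (article 6)? yes. So the applicant is not a Registered Person.
Under article 8: the applicant has not completed a period of supervised practice? no; and the applicant holds indemnity cover? yes; and the applicant has no adverse disciplinary record? no. So the applicant is not an Essential Person.
Under article 9: Essential Person (article 8)? no; and the applicant has completed a period of supervised practice? yes. So the applicant is not a Permitted Applicant.
Under article 11: the applicant's principal place of practice is within the jurisdiction? yes; and the applicant holds indemnity cover? yes; and the applicant is not currently registered with the interim board? no. So the applicant is not an Excluded Holder.
Under article 10: the applicant has not completed a period of supervised practice? no; and not a Permitted Applicant (article 9)? yes; and Excluded Holder (article 11)? no. So the applicant is not an Excluded Practitioner.
Under article 2: Essential Graduate (article 12)? no; or Registered Person (article 4)? no; or Excluded Practitioner (article 10)? no. So the applicant is not a Standard Person.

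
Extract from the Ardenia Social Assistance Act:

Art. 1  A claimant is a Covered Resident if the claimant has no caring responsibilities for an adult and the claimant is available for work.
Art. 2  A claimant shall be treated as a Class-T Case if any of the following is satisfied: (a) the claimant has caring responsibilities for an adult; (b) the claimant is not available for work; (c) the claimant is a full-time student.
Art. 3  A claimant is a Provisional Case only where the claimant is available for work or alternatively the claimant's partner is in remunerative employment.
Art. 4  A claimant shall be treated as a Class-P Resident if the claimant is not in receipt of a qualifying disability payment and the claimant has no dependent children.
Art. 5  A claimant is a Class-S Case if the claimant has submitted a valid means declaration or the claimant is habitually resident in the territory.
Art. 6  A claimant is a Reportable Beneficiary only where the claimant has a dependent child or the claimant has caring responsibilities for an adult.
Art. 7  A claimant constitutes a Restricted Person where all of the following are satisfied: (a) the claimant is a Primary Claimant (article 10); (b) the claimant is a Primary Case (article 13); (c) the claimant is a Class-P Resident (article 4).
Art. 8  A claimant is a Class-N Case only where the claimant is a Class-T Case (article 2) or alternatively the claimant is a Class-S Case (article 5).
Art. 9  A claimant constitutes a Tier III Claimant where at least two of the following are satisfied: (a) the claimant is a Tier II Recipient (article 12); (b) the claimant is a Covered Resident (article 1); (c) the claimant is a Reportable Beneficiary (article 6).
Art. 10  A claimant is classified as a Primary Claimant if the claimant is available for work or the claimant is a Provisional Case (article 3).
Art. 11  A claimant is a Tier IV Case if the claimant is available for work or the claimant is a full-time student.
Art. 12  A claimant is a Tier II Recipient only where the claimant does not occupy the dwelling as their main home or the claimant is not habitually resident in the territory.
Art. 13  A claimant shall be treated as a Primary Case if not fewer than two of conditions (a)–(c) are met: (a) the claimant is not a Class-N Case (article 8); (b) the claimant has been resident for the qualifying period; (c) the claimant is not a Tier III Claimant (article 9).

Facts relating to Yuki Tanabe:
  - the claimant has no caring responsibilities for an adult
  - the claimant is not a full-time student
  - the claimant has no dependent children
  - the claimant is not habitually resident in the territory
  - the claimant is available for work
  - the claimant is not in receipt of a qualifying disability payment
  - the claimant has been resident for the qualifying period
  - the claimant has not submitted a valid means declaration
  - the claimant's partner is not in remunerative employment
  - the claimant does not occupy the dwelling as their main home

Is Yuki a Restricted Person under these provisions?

Yes

article 3 — Provisional Case: [the claimant is available for work? yes] OR [the claimant's partner is in remunerative employment? no] → satisfied.
article 10 — Primary Claimant: [the claimant is available for work? yes] OR [Provisional Case (article 3)? yes] → satisfied.
article 2 — Class-T Case: [the claimant has caring responsibilities for an adult? no] OR [the claimant is not available for work? no] OR [the claimant is a full-time student? no] → not satisfied.
article 5 — Class-S Case: [the claimant has submitted a valid means declaration? no] OR [the claimant is habitually resident in the territory? no] → not satisfied.
article 8 — Class-N Case: [Class-T Case (article 2)? no] OR [Class-S Case (article 5)? no] → not satisfied.
article 12 — Tier II Recipient: [the claimant does not occupy the dwelling as their main home? yes] OR [the claimant is not habitually resident in the territory? yes] → satisfied.
article 1 — Covered Resident: [the claimant has no caring responsibilities for an adult? yes] AND [the claimant is available for work? yes] → satisfied.
article 6 — Reportable Beneficiary: [the claimant has a dependent child? no] OR [the claimant has caring responsibilities for an adult? no] → not satisfied.
article 9 — Tier III Claimant: Tier II Recipient (article 12)? yes; Covered Resident (article 1)? yes; Reportable Beneficiary (article 6)? no — 2 of 3 hold (need ≥2) → satisfied.
article 13 — Primary Case: not a Class-N Case (article 8)? yes; the claimant has been resident for the qualifying period? yes; not a Tier III Claimant (article 9)? no — 2 of 3 hold (need ≥2) → satisfied.
article 4 — Class-P Resident: [the claimant is not in receipt of a qualifying disability payment? yes] AND [the claimant has no dependent children? yes] → satisfied.
article 7 — Restricted Person: [Primary Claimant (article 10)? yes] AND [Primary Case (article 13)? yes] AND [Class-P Resident (article 4)? yes] → satisfied.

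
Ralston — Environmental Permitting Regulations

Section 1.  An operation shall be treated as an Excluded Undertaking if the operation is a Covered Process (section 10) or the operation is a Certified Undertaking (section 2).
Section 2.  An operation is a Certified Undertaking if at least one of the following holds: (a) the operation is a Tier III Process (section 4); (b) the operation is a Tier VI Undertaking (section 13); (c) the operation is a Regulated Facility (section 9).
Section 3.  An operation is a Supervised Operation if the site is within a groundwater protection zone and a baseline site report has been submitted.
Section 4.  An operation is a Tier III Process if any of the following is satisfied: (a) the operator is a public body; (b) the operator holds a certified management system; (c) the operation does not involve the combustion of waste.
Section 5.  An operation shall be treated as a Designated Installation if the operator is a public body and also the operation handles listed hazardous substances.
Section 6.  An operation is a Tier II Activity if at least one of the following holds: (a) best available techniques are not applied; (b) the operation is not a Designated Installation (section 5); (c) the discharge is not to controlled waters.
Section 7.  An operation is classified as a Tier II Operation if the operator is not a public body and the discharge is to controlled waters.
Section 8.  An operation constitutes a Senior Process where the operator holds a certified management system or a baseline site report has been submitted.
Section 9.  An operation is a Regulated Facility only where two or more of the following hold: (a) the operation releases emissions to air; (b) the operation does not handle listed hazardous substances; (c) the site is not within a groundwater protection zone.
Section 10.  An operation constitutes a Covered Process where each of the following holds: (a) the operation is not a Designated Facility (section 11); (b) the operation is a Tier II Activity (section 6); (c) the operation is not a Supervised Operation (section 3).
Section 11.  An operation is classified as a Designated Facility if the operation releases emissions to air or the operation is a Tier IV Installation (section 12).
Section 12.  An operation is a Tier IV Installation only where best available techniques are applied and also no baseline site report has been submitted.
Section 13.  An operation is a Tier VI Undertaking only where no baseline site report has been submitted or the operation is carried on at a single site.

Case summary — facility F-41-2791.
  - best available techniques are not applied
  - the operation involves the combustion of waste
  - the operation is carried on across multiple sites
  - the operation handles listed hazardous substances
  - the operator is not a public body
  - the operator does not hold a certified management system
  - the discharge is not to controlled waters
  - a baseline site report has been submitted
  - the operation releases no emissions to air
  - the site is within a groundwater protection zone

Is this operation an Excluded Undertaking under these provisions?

Under section 12: best available techniques are applied? no; and no baseline site report has been submitted? no. So the operation is not a Tier IV Installation.
Under section 11: the operation releases emissions to air? no; or Tier IV Installation (section 12)? no. So the operation is not a Designated Facility.
Under section 5: the operator is a public body? no; and the operation handles listed hazardous substances? yes. So the operation is not a Designated Installation.
Under section 6: best available techniques are not applied? yes; or not a Designated Installation (section 5)? yes; or the discharge is not to controlled waters? yes. So the operation is a Tier II Activity.
Under section 3: the site is within a groundwater protection zone? yes; and a baseline site report has been submitted? yes. So the operation is a Supervised Operation.
Under section 10: not a Designated Facility (section 11)? yes; and Tier II Activity (section 6)? yes; and not a Supervised Operation (section 3)? no. So the operation is not a Covered Process.
Under section 4: the operator is a public body? no; or the operator holds a certified management system? no; or the operation does not involve the combustion of waste? no. So the operation is not a Tier III Process.
Under section 13: no baseline site report has been submitted? no; or the operation is carried on at a single site? no. So the operation is not a Tier VI Undertaking.
Under section 9: the operation releases emissions to air? no; the operation does not handle listed hazardous substances? no; the site is not within a groundwater protection zone? no — 0 of 3 hold (need ≥2) → not satisfied.
Under section 2: Tier III Process (section 4)? no; or Tier VI Undertaking (section 13)? no; or Regulated Facility (section 9)? no. So the operation is not a Certified Undertaking.
Under section 1: Covered Process (section 10)? no; or Certified Undertaking (section 2)? no. So the operation is not an Excluded Undertaking.

No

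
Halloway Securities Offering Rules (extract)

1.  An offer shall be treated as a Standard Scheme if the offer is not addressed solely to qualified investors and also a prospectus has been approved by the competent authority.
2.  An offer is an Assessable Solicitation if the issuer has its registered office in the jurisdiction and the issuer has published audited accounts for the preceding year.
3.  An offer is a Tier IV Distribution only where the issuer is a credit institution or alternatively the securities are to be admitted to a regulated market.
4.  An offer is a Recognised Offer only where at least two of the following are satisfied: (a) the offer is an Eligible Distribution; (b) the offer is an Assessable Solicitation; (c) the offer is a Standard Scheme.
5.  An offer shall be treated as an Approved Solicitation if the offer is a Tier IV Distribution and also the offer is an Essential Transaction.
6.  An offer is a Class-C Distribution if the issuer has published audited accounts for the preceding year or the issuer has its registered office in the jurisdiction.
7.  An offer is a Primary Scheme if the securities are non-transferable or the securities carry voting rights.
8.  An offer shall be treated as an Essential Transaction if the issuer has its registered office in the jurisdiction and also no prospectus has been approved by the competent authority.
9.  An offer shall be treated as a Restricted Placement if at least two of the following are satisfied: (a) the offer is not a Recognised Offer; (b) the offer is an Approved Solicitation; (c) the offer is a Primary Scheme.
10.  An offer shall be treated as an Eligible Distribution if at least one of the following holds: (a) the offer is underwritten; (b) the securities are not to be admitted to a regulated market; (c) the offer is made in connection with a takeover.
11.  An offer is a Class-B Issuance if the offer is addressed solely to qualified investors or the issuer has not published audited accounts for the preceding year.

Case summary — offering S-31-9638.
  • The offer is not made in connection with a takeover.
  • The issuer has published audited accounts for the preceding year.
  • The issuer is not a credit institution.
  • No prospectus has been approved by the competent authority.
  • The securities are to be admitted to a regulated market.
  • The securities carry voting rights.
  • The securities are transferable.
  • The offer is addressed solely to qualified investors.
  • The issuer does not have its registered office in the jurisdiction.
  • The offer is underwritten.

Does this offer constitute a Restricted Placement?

Under paragraph 10: the offer is underwritten? yes; or the securities are not to be admitted to a regulated market? no; or the offer is made in connection with a takeover? no. So the offer is an Eligible Distribution.
Under paragraph 2: the issuer has its registered office in the jurisdiction? no; and the issuer has published audited accounts for the preceding year? yes. So the offer is not an Assessable Solicitation.
Under paragraph 1: the offer is not addressed solely to qualified investors? no; and a prospectus has been approved by the competent authority? no. So the offer is not a Standard Scheme.
Under paragraph 4: Eligible Distribution (paragraph 10)? yes; Assessable Solicitation (paragraph 2)? no; Standard Scheme (paragraph 1)? no — 1 of 3 hold (need ≥2) → not satisfied.
Under paragraph 3: the issuer is a credit institution? no; or the securities are to be admitted to a regulated market? yes. So the offer is a Tier IV Distribution.
Under paragraph 8: the issuer has its registered office in the jurisdiction? no; and no prospectus has been approved by the competent authority? yes. So the offer is not an Essential Transaction.
Under paragraph 5: Tier IV Distribution (paragraph 3)? yes; and Essential Transaction (paragraph 8)? no. So the offer is not an Approved Solicitation.
Under paragraph 7: the securities are non-transferable? no; or the securities carry voting rights? yes. So the offer is a Primary Scheme.
Under paragraph 9: not a Recognised Offer (paragraph 4)? yes; Approved Solicitation (paragraph 5)? no; Primary Scheme (paragraph 7)? yes — 2 of 3 hold (need ≥2) → satisfied.

Yes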